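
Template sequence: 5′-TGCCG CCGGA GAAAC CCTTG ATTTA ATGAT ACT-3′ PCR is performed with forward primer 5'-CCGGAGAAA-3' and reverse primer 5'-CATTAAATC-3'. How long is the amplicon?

23 bp

Forward primer CCGGAGAAA is found on the top strand at positions 6–14.
Taking the reverse complement of CATTAAATC gives GATTTAATG, found at positions 20–28 on the template; the primer anneals here to the top strand with its 3' end pointing upstream.
Product length = (reverse-primer end) − (forward-primer start) + 1 = 28 − 6 + 1 = 23 bp.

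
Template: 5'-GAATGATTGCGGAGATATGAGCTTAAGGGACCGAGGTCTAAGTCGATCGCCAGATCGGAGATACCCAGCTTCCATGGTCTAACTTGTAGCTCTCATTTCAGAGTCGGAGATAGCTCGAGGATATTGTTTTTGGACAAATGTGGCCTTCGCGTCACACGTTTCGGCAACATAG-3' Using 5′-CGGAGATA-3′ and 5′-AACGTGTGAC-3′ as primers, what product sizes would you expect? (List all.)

The forward primer CGGAGATA matches the top strand at positions 10–17, 56–63, 105–112.
The reverse primer's reverse complement is GTCACACGTT, matching at positions 151–160.
Each forward site pairs with the reverse site to give a product ending at position 160: sizes 151, 105, 56 bp.

151 bp, 105 bp, 56 bp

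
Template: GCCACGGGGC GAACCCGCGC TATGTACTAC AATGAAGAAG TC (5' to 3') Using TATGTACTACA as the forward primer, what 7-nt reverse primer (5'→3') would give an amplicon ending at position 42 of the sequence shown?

5'-GACTTCT-3'

The forward primer binds at positions 21–31; the product's 3' end on the top strand is position 42.
The reverse primer anneals to the top strand over positions 36–42, i.e. to AGAAGTC.
Its sequence written 5'→3' is the reverse complement: GACTTCT.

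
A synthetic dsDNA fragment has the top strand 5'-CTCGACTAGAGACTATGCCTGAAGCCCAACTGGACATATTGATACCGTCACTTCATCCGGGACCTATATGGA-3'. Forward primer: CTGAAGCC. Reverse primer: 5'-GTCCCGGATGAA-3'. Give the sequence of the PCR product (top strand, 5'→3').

5'-CTGAAGCCCAACTGGACATATTGATACCGTCACTTCATCCGGGAC-3'

The forward primer matches the template at positions 19–26.
The reverse primer's reverse complement is TTCATCCGGGAC, which matches the template at positions 52–63.
The product is the template from position 19 through 63 (45 bp).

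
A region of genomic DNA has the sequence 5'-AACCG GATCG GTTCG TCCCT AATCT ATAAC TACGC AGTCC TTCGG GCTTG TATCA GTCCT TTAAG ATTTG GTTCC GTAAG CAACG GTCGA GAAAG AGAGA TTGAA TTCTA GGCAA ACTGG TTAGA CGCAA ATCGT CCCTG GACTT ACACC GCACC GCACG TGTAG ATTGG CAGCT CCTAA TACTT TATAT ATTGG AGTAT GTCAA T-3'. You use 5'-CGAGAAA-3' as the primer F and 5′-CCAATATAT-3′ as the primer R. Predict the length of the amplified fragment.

108 bp

Scanning the template, CGAGAAA occurs at positions 88–94; this primer anneals to the bottom strand there with its 3' end pointing downstream.
The reverse primer's reverse complement is ATATATTGG, which matches the template at positions 187–195.
The product runs from position 88 to position 195, so its length is 195 − 88 + 1 = 108 bp.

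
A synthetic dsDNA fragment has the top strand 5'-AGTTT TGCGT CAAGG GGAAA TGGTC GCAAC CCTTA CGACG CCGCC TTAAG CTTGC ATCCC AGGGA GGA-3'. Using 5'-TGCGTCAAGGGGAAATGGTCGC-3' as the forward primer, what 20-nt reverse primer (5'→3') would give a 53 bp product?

5'-GATGCAAGCTTAAGGCGGCG-3'

The forward primer binds at positions 6–27, so a 53 bp product ends at position 6 + 53 − 1 = 58.
The reverse primer anneals to the top strand over positions 39–58, i.e. to CGCCGCCTTAAGCTTGCATC.
Its sequence written 5'→3' is the reverse complement: GATGCAAGCTTAAGGCGGCG.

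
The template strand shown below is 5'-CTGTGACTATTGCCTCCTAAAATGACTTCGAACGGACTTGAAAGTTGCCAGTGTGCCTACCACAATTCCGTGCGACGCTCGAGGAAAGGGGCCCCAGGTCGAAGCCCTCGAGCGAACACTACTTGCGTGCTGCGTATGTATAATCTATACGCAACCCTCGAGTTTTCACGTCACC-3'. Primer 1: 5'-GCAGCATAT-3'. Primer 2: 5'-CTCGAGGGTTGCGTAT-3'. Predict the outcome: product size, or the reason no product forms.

No product — primer 1 has no binding site in the template.

Primer 1 (GCAGCATAT) does not match the top strand, and its reverse complement ATATGCTGC does not match either.
With no annealing site for primer 1, no amplification occurs.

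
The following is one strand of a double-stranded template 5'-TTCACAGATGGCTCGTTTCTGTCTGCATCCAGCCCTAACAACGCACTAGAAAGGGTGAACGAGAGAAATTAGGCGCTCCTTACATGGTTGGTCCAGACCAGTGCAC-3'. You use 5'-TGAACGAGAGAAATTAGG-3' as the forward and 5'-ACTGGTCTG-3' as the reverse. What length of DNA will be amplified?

47 bp

Forward primer TGAACGAGAGAAATTAGG is found on the top strand at positions 56–73.
Taking the reverse complement of ACTGGTCTG gives CAGACCAGT, found at positions 94–102 on the template; the primer anneals here to the top strand with its 3' end pointing upstream.
The product runs from position 56 to position 102, so its length is 102 − 56 + 1 = 47 bp.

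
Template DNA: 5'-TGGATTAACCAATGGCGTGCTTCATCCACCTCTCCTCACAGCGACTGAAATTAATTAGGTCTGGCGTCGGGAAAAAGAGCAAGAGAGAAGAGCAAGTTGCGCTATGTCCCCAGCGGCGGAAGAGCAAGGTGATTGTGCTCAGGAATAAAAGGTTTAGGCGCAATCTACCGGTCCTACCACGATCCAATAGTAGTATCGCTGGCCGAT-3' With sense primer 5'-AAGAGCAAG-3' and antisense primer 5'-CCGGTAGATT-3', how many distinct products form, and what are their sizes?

The forward primer AAGAGCAAG matches the top strand at positions 75–83, 88–96, 120–128.
The reverse primer's reverse complement is AATCTACCGG, matching at positions 162–171.
Each forward site pairs with the reverse site to give a product ending at position 171: sizes 97, 84, 52 bp.

Three products: 97 bp, 84 bp, 52 bp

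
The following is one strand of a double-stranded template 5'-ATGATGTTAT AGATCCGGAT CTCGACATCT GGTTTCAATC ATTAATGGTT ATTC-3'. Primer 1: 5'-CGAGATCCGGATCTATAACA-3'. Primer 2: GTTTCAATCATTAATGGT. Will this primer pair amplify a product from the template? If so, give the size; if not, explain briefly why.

No product — the primers' 3' ends point away from each other.

Primer 1 (CGAGATCCGGATCTATAACA) has reverse complement TGTTATAGATCCGGATCTCG, which matches the top strand at positions 5–24; primer 1 anneals to the top strand there with its 3' end pointing upstream toward position 5.
Primer 2 (GTTTCAATCATTAATGGT) matches the top strand directly at positions 32–49; it anneals to the bottom strand with its 3' end pointing downstream toward position 49.
The 3' ends diverge (primer 1 extends toward position 1, primer 2 toward position 54), so the primers never converge on a shared product.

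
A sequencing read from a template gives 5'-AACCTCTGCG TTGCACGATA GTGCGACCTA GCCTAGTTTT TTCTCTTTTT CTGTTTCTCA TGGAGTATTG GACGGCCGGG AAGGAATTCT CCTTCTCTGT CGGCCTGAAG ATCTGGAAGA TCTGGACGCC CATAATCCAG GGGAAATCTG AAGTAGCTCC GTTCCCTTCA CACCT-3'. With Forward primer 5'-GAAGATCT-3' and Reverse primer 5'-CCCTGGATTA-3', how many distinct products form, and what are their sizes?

The forward primer GAAGATCT matches the top strand at positions 107–114, 116–123.
The reverse primer's reverse complement is TAATCCAGGG, matching at positions 133–142.
Each forward site pairs with the reverse site to give a product ending at position 142: sizes 36, 27 bp.

Two products: 36 bp, 27 bp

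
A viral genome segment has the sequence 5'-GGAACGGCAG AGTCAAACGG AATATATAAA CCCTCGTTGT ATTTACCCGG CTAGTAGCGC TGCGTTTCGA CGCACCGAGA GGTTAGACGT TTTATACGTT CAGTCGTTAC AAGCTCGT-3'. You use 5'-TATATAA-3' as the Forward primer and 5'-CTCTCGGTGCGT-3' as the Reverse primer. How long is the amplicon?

59 bp

Scanning the template, TATATAA occurs at positions 23–29; this primer anneals to the bottom strand there with its 3' end pointing downstream.
Reverse complement of the reverse primer: ACGCACCGAGAG. This occurs on the top strand at positions 70–81.
Amplicon spans positions 23–81: 59 bp.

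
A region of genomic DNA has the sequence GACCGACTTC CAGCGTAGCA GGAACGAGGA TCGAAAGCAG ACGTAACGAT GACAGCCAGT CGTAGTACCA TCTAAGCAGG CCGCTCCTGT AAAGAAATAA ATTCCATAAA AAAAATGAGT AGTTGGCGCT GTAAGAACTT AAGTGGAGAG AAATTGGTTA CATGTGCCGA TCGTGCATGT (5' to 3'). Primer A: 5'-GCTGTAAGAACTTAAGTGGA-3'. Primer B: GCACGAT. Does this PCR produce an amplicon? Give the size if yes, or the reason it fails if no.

Yes — a 49 bp product.

Primer A (GCTGTAAGAACTTAAGTGGA) matches the top strand at positions 128–147; it acts as a forward primer.
Primer B's reverse complement is ATCGTGC, matching the top strand at positions 170–176; it acts as a reverse primer.
The 3' ends face each other across positions 128–176, giving a 49 bp product.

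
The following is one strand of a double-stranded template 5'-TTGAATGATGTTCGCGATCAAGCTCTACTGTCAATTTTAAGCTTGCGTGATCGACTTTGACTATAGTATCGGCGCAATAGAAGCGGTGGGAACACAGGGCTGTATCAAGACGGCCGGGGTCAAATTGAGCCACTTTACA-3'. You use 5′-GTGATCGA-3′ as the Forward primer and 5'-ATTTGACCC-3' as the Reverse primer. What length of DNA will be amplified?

79 bp

The forward primer matches the template at positions 47–54.
The reverse primer's reverse complement is GGGTCAAAT, which matches the template at positions 117–125.
Product length = (reverse-primer end) − (forward-primer start) + 1 = 125 − 47 + 1 = 79 bp.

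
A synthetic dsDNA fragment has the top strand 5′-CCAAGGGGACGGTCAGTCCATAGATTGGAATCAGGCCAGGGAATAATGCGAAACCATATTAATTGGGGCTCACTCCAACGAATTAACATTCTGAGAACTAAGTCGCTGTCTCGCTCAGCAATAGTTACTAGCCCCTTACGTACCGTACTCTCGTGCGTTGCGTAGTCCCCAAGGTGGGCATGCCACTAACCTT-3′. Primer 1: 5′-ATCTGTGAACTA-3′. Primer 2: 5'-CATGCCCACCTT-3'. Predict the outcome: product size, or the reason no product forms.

Primer 1 (ATCTGTGAACTA) does not match the top strand, and its reverse complement TAGTTCACAGAT does not match either.
With no annealing site for primer 1, no amplification occurs.

No product — primer 1 has no binding site in the template.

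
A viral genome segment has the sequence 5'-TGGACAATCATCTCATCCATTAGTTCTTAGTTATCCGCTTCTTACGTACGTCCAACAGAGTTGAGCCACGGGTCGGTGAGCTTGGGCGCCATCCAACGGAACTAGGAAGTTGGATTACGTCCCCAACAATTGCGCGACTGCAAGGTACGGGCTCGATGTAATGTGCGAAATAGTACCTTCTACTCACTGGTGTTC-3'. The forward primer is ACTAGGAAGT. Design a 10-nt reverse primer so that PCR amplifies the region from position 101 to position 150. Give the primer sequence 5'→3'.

5'-CCGTACCTTG-3'

The product's 3' end on the top strand is position 150.
The reverse primer anneals to the top strand over positions 141–150, i.e. to CAAGGTACGG.
Its sequence written 5'→3' is the reverse complement: CCGTACCTTG.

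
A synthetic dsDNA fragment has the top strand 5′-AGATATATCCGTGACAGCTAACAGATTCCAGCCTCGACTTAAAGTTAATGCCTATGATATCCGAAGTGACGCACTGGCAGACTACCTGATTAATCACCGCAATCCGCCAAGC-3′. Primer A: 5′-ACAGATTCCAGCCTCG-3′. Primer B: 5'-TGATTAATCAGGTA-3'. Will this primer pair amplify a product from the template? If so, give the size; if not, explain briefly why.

Yes — a 76 bp product.

Primer A (ACAGATTCCAGCCTCG) matches the top strand at positions 21–36; it acts as a forward primer.
Primer B's reverse complement is TACCTGATTAATCA, matching the top strand at positions 83–96; it acts as a reverse primer.
The 3' ends face each other across positions 21–96, giving a 76 bp product.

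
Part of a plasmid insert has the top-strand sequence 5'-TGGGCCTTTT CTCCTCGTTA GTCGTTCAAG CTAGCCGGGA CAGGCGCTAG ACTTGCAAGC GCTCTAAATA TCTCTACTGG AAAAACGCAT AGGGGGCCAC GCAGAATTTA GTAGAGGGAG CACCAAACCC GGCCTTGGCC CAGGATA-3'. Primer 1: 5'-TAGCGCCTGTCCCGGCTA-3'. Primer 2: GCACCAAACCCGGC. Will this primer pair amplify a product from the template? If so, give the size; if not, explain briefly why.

Primer 1 (TAGCGCCTGTCCCGGCTA) has reverse complement TAGCCGGGACAGGCGCTA, which matches the top strand at positions 32–49; primer 1 anneals to the top strand there with its 3' end pointing upstream toward position 32.
Primer 2 (GCACCAAACCCGGC) matches the top strand directly at positions 120–133; it anneals to the bottom strand with its 3' end pointing downstream toward position 133.
The 3' ends diverge (primer 1 extends toward position 1, primer 2 toward position 147), so the primers never converge on a shared product.

No product — the primers' 3' ends point away from each other.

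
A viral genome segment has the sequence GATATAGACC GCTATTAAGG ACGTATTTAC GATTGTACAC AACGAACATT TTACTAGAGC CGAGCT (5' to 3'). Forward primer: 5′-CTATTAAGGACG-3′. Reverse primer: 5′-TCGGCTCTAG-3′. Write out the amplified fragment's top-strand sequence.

Scanning the template, CTATTAAGGACG occurs at positions 12–23; this primer anneals to the bottom strand there with its 3' end pointing downstream.
The reverse primer's reverse complement is CTAGAGCCGA, which matches the template at positions 54–63.
The product is the template from position 12 through 63 (52 bp).

5'-CTATTAAGGACGTATTTACGATTGTACACAACGAACATTTTACTAGAGCCGA-3'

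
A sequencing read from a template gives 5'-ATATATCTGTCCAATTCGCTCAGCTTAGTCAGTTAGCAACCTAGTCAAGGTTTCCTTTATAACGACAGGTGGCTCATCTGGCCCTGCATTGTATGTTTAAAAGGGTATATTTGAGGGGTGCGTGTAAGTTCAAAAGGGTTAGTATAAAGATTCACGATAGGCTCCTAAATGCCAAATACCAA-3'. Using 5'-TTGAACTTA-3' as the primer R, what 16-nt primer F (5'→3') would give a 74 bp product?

5'-TAACGACAGGTGGCTC-3'

The reverse primer's reverse complement TAAGTTCAA matches the template at positions 125–133, so the product ends at position 133.
A 74 bp product then starts at position 133 − 74 + 1 = 60.
The forward primer is identical to the top strand there: TAACGACAGGTGGCTC.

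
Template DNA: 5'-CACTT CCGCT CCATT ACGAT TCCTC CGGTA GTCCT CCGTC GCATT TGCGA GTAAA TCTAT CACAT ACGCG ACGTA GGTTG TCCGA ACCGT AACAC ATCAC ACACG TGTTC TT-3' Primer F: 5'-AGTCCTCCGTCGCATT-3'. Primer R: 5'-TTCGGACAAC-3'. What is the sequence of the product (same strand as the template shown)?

5'-AGTCCTCCGTCGCATTTGCGAGTAAATCTATCACATACGCGACGTAGGTTGTCCGAA-3'

Forward primer AGTCCTCCGTCGCATT is found on the top strand at positions 30–45.
The reverse primer's reverse complement is GTTGTCCGAA, which matches the template at positions 77–86.
The product is the template from position 30 through 86 (57 bp).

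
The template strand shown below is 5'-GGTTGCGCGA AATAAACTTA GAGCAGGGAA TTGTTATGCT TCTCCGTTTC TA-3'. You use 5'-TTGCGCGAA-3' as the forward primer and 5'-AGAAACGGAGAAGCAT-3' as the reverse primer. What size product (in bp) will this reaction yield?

Scanning the template, TTGCGCGAA occurs at positions 3–11; this primer anneals to the bottom strand there with its 3' end pointing downstream.
Taking the reverse complement of AGAAACGGAGAAGCAT gives ATGCTTCTCCGTTTCT, found at positions 36–51 on the template; the primer anneals here to the top strand with its 3' end pointing upstream.
Product length = (reverse-primer end) − (forward-primer start) + 1 = 51 − 3 + 1 = 49 bp.

49 bp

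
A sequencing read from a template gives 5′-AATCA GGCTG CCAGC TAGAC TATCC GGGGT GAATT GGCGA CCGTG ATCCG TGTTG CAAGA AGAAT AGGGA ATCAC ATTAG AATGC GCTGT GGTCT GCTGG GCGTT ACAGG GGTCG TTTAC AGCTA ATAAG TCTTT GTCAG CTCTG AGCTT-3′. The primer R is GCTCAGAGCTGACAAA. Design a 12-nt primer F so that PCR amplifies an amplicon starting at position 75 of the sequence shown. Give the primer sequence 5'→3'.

The reverse primer's reverse complement TTTGTCAGCTCTGAGC matches the template at positions 133–148; the product starts at position 75.
The forward primer is identical to the top strand over positions 75–86: CATTAGAATGCG.

5'-CATTAGAATGCG-3'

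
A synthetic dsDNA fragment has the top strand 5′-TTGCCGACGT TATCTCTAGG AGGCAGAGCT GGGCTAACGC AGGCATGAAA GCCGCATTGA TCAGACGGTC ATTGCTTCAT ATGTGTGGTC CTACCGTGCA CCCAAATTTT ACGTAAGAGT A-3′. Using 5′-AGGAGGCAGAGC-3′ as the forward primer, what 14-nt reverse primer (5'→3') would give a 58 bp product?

The forward primer binds at positions 18–29, so a 58 bp product ends at position 18 + 58 − 1 = 75.
The reverse primer anneals to the top strand over positions 62–75, i.e. to CAGACGGTCATTGC.
Its sequence written 5'→3' is the reverse complement: GCAATGACCGTCTG.

5'-GCAATGACCGTCTG-3'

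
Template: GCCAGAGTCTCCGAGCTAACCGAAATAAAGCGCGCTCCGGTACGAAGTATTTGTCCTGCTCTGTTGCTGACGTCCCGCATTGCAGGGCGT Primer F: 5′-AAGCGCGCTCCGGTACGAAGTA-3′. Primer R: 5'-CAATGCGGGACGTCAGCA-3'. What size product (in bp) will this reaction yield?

55 bp

Forward primer AAGCGCGCTCCGGTACGAAGTA is found on the top strand at positions 28–49.
Reverse complement of the reverse primer: TGCTGACGTCCCGCATTG. This occurs on the top strand at positions 65–82.
The product runs from position 28 to position 82, so its length is 82 − 28 + 1 = 55 bp.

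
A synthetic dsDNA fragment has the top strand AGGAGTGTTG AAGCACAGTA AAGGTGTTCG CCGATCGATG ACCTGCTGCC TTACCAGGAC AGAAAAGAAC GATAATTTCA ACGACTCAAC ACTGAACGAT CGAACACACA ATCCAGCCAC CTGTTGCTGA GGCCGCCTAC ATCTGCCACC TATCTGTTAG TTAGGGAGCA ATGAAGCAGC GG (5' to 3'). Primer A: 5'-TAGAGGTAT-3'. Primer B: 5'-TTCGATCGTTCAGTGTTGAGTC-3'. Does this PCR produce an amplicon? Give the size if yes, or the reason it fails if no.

Primer A (TAGAGGTAT) does not match the top strand, and its reverse complement ATACCTCTA does not match either.
With no annealing site for primer A, no amplification occurs.

No product — primer A has no binding site in the template.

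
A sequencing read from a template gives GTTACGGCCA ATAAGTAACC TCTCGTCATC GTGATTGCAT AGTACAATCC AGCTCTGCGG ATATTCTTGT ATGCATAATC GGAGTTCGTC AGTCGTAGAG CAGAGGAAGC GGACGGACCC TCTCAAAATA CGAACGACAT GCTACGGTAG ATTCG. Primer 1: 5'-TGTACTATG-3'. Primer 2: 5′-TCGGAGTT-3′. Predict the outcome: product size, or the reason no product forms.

No product — the primers' 3' ends point away from each other.

Primer 1 (TGTACTATG) has reverse complement CATAGTACA, which matches the top strand at positions 38–46; primer 1 anneals to the top strand there with its 3' end pointing upstream toward position 38.
Primer 2 (TCGGAGTT) matches the top strand directly at positions 79–86; it anneals to the bottom strand with its 3' end pointing downstream toward position 86.
The 3' ends diverge (primer 1 extends toward position 1, primer 2 toward position 155), so the primers never converge on a shared product.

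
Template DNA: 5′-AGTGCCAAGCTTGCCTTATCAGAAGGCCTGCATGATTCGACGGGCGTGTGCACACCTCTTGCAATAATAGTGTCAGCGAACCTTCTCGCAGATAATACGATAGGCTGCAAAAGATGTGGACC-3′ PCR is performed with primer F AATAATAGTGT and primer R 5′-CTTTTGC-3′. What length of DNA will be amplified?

51 bp

Scanning the template, AATAATAGTGT occurs at positions 63–73; this primer anneals to the bottom strand there with its 3' end pointing downstream.
Taking the reverse complement of CTTTTGC gives GCAAAAG, found at positions 107–113 on the template; the primer anneals here to the top strand with its 3' end pointing upstream.
The product runs from position 63 to position 113, so its length is 113 − 63 + 1 = 51 bp.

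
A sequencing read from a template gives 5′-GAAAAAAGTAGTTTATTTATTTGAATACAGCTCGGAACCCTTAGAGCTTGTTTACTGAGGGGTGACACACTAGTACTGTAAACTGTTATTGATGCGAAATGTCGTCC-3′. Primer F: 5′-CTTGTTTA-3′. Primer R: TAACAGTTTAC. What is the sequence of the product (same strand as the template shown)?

Scanning the template, CTTGTTTA occurs at positions 47–54; this primer anneals to the bottom strand there with its 3' end pointing downstream.
The reverse primer's reverse complement is GTAAACTGTTA, which matches the template at positions 78–88.
The product is the template from position 47 through 88 (42 bp).

5'-CTTGTTTACTGAGGGGTGACACACTAGTACTGTAAACTGTTA-3'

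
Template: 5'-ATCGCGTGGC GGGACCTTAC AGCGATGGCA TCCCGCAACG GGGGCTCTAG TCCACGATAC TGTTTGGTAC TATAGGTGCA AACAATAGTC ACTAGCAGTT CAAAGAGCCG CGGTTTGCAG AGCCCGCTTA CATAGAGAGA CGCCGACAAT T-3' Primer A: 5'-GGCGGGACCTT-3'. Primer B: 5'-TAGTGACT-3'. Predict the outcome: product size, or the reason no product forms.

Yes — an 87 bp product.

Primer A (GGCGGGACCTT) matches the top strand at positions 8–18; it acts as a forward primer.
Primer B's reverse complement is AGTCACTA, matching the top strand at positions 87–94; it acts as a reverse primer.
The 3' ends face each other across positions 8–94, giving an 87 bp product.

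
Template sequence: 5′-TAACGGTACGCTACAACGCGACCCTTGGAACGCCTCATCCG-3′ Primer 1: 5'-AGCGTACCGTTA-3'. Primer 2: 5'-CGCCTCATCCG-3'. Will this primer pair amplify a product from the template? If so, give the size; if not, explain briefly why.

Primer 1 (AGCGTACCGTTA) has reverse complement TAACGGTACGCT, which matches the top strand at positions 1–12; primer 1 anneals to the top strand there with its 3' end pointing upstream toward position 1.
Primer 2 (CGCCTCATCCG) matches the top strand directly at positions 31–41; it anneals to the bottom strand with its 3' end pointing downstream toward position 41.
The 3' ends diverge (primer 1 extends toward position 1, primer 2 toward position 41), so the primers never converge on a shared product.

No product — the primers' 3' ends point away from each other.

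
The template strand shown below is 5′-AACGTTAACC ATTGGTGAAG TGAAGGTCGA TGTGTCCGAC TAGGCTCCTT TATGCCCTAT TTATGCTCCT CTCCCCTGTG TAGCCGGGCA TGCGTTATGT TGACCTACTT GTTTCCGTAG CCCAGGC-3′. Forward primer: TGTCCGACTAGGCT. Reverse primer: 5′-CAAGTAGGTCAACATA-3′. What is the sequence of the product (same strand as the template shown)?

Scanning the template, TGTCCGACTAGGCT occurs at positions 33–46; this primer anneals to the bottom strand there with its 3' end pointing downstream.
Taking the reverse complement of CAAGTAGGTCAACATA gives TATGTTGACCTACTTG, found at positions 96–111 on the template; the primer anneals here to the top strand with its 3' end pointing upstream.
The product is the template from position 33 through 111 (79 bp).

5'-TGTCCGACTAGGCTCCTTTATGCCCTATTTATGCTCCTCTCCCCTGTGTAGCCGGGCATGCGTTATGTTGACCTACTTG-3'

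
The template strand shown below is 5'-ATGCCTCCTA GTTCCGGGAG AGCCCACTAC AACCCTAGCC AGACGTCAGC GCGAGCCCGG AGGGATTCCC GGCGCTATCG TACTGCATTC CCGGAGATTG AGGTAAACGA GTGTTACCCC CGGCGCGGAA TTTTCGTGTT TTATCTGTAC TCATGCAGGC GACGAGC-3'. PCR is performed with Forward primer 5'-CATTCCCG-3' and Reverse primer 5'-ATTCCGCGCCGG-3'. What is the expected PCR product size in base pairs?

46 bp

Forward primer CATTCCCG is found on the top strand at positions 86–93.
Taking the reverse complement of ATTCCGCGCCGG gives CCGGCGCGGAAT, found at positions 120–131 on the template; the primer anneals here to the top strand with its 3' end pointing upstream.
The product runs from position 86 to position 131, so its length is 131 − 86 + 1 = 46 bp.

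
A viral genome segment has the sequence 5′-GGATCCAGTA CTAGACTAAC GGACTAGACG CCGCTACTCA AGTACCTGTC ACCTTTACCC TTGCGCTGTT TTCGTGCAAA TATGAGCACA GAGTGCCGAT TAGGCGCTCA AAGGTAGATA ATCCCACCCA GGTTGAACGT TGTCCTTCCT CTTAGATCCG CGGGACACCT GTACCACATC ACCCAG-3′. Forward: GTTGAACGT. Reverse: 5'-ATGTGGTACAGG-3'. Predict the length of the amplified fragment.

Scanning the template, GTTGAACGT occurs at positions 132–140; this primer anneals to the bottom strand there with its 3' end pointing downstream.
Taking the reverse complement of ATGTGGTACAGG gives CCTGTACCACAT, found at positions 168–179 on the template; the primer anneals here to the top strand with its 3' end pointing upstream.
The product runs from position 132 to position 179, so its length is 179 − 132 + 1 = 48 bp.

48 bp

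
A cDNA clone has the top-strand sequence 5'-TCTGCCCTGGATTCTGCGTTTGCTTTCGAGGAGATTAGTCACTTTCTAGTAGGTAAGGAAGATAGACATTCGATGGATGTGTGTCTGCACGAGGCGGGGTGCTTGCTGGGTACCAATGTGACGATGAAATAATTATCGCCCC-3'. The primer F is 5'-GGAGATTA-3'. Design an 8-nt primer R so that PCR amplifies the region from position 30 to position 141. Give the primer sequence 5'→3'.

5'-GGGCGATA-3'

The product's 3' end on the top strand is position 141.
The reverse primer anneals to the top strand over positions 134–141, i.e. to TATCGCCC.
Its sequence written 5'→3' is the reverse complement: GGGCGATA.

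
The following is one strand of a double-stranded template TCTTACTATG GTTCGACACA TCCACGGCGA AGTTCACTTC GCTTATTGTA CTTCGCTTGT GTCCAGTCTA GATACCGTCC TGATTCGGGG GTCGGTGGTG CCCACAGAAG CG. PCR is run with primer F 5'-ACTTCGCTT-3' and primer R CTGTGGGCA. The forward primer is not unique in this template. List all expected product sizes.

72 bp, 58 bp

The forward primer ACTTCGCTT matches the top strand at positions 36–44, 50–58.
The reverse primer's reverse complement is TGCCCACAG, matching at positions 99–107.
Each forward site pairs with the reverse site to give a product ending at position 107: sizes 72, 58 bp.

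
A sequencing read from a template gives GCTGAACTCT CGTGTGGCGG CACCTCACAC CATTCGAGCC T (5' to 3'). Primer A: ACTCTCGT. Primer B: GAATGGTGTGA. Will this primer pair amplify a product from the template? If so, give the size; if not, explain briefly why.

Primer A (ACTCTCGT) matches the top strand at positions 6–13; it acts as a forward primer.
Primer B's reverse complement is TCACACCATTC, matching the top strand at positions 25–35; it acts as a reverse primer.
The 3' ends face each other across positions 6–35, giving a 30 bp product.

Yes — a 30 bp product.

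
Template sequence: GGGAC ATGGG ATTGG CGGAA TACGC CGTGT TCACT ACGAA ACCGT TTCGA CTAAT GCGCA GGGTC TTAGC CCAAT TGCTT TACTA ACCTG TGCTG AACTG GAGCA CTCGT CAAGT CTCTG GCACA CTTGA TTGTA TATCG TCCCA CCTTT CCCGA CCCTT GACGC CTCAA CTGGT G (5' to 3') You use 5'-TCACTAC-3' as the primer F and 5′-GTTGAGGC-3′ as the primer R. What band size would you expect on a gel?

Forward primer TCACTAC is found on the top strand at positions 31–37.
The reverse primer's reverse complement is GCCTCAAC, which matches the template at positions 164–171.
Product length = (reverse-primer end) − (forward-primer start) + 1 = 171 − 31 + 1 = 141 bp.

141 bp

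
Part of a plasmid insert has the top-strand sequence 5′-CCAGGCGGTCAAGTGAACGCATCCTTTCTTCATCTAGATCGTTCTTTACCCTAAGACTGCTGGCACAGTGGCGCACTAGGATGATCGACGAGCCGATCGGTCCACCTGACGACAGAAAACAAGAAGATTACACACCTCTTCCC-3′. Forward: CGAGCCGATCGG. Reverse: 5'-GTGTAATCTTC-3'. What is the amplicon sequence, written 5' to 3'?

Forward primer CGAGCCGATCGG is found on the top strand at positions 89–100.
The reverse primer's reverse complement is GAAGATTACAC, which matches the template at positions 123–133.
The product is the template from position 89 through 133 (45 bp).

5'-CGAGCCGATCGGTCCACCTGACGACAGAAAACAAGAAGATTACAC-3'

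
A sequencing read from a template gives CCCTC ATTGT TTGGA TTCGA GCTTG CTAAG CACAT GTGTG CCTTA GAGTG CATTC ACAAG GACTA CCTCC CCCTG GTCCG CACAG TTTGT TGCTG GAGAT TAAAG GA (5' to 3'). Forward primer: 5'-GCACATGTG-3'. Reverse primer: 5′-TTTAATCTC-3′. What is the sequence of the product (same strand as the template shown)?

5'-GCACATGTGTGCCTTAGAGTGCATTCACAAGGACTACCTCCCCCTGGTCCGCACAGTTTGTTGCTGGAGATTAAA-3'

The forward primer matches the template at positions 30–38.
Reverse complement of the reverse primer: GAGATTAAA. This occurs on the top strand at positions 96–104.
The product is the template from position 30 through 104 (75 bp).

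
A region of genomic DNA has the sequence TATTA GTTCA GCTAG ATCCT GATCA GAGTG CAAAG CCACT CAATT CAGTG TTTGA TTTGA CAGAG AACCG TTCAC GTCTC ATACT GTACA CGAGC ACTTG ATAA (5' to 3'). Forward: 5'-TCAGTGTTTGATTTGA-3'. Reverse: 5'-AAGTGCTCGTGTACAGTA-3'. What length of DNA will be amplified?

55 bp

Forward primer TCAGTGTTTGATTTGA is found on the top strand at positions 45–60.
Reverse complement of the reverse primer: TACTGTACACGAGCACTT. This occurs on the top strand at positions 82–99.
Product length = (reverse-primer end) − (forward-primer start) + 1 = 99 − 45 + 1 = 55 bp.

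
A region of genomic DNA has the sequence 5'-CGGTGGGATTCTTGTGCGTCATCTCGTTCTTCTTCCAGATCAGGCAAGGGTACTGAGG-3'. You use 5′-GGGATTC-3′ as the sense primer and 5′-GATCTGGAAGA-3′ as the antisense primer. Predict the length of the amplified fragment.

The forward primer matches the template at positions 5–11.
Reverse complement of the reverse primer: TCTTCCAGATC. This occurs on the top strand at positions 31–41.
Product length = (reverse-primer end) − (forward-primer start) + 1 = 41 − 5 + 1 = 37 bp.

37 bp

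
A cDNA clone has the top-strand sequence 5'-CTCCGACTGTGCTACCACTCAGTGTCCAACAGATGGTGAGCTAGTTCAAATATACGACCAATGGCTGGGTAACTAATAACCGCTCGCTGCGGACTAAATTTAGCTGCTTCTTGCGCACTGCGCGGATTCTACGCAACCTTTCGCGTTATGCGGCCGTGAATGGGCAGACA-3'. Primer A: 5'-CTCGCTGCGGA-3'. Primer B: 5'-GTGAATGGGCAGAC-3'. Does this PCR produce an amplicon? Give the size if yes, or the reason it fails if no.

No product — both primers anneal to the same strand and extend in the same direction.

Primer A (CTCGCTGCGGA) matches the top strand at positions 83–93 (3' end points downstream).
Primer B (GTGAATGGGCAGAC) also matches the top strand directly, at positions 156–169 — its reverse complement GTCTGCCCATTCAC is not present.
Both primers anneal to the bottom strand with 3' ends pointing the same way, so neither can prime synthesis back toward the other.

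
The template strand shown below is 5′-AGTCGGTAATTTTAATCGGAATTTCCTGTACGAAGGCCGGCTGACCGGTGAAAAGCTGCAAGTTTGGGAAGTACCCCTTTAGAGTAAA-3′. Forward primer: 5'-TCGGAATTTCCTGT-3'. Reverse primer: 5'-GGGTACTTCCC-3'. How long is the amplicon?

Forward primer TCGGAATTTCCTGT is found on the top strand at positions 16–29.
The reverse primer's reverse complement is GGGAAGTACCC, which matches the template at positions 66–76.
The product runs from position 16 to position 76, so its length is 76 − 16 + 1 = 61 bp.

61 bp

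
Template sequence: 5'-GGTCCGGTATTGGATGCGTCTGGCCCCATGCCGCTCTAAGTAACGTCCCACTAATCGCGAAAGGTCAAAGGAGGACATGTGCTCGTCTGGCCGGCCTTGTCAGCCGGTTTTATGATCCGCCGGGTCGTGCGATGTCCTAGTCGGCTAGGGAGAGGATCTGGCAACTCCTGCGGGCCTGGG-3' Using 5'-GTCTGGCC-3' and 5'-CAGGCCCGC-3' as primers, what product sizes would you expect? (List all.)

The forward primer GTCTGGCC matches the top strand at positions 18–25, 85–92.
The reverse primer's reverse complement is GCGGGCCTG, matching at positions 170–178.
Each forward site pairs with the reverse site to give a product ending at position 178: sizes 161, 94 bp.

161 bp, 94 bp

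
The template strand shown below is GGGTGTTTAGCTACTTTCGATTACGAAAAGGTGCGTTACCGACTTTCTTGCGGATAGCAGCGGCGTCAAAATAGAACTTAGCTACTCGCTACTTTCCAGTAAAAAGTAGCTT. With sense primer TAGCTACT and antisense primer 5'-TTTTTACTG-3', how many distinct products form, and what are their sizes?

Two products: 98 bp, 27 bp

The forward primer TAGCTACT matches the top strand at positions 8–15, 79–86.
The reverse primer's reverse complement is CAGTAAAAA, matching at positions 97–105.
Each forward site pairs with the reverse site to give a product ending at position 105: sizes 98, 27 bp.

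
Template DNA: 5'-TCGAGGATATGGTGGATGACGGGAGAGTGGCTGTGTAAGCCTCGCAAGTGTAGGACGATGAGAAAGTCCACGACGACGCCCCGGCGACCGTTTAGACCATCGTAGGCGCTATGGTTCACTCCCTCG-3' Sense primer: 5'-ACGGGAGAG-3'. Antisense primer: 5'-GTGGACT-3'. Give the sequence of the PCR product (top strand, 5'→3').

Forward primer ACGGGAGAG is found on the top strand at positions 19–27.
The reverse primer's reverse complement is AGTCCAC, which matches the template at positions 65–71.
The product is the template from position 19 through 71 (53 bp).

5'-ACGGGAGAGTGGCTGTGTAAGCCTCGCAAGTGTAGGACGATGAGAAAGTCCAC-3'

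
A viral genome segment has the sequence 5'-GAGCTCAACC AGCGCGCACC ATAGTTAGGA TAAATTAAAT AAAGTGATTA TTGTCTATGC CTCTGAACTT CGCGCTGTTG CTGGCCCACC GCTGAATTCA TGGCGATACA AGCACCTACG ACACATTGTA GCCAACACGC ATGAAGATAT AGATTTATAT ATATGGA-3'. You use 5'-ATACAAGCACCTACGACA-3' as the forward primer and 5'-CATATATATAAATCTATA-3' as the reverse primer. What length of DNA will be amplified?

The forward primer matches the template at positions 106–123.
Reverse complement of the reverse primer: TATAGATTTATATATATG. This occurs on the top strand at positions 148–165.
Amplicon spans positions 106–165: 60 bp.

60 bp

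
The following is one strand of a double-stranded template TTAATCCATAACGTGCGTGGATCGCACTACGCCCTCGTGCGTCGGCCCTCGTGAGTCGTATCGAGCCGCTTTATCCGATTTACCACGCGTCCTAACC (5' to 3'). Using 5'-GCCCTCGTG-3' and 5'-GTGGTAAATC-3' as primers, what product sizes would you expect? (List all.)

56 bp, 42 bp

The forward primer GCCCTCGTG matches the top strand at positions 31–39, 45–53.
The reverse primer's reverse complement is GATTTACCAC, matching at positions 77–86.
Each forward site pairs with the reverse site to give a product ending at position 86: sizes 56, 42 bp.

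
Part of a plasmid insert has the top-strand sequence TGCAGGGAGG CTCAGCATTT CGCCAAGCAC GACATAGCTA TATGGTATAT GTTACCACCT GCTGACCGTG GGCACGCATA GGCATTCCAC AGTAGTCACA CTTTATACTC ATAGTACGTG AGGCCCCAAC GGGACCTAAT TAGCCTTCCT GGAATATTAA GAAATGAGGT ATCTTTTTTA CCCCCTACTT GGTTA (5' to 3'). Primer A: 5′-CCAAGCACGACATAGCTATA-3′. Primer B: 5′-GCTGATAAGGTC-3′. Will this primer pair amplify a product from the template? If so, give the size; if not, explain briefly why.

No product — primer B has no binding site in the template.

Primer B (GCTGATAAGGTC) does not match the top strand, and its reverse complement GACCTTATCAGC does not match either.
With no annealing site for primer B, no amplification occurs.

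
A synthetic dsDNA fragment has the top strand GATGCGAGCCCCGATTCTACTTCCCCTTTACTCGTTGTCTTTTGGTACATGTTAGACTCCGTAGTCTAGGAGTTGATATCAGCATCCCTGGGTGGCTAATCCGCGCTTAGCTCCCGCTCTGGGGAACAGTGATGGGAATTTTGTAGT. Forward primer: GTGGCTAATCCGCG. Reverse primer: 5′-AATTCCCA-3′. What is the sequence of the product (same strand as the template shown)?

The forward primer matches the template at positions 92–105.
The reverse primer's reverse complement is TGGGAATT, which matches the template at positions 133–140.
The product is the template from position 92 through 140 (49 bp).

5'-GTGGCTAATCCGCGCTTAGCTCCCGCTCTGGGGAACAGTGATGGGAATT-3'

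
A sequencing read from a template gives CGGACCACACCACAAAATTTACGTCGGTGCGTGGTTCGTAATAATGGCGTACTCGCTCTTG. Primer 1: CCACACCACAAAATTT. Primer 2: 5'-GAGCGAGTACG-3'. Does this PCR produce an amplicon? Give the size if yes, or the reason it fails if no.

Yes — a 54 bp product.

Primer 1 (CCACACCACAAAATTT) matches the top strand at positions 5–20; it acts as a forward primer.
Primer 2's reverse complement is CGTACTCGCTC, matching the top strand at positions 48–58; it acts as a reverse primer.
The 3' ends face each other across positions 5–58, giving a 54 bp product.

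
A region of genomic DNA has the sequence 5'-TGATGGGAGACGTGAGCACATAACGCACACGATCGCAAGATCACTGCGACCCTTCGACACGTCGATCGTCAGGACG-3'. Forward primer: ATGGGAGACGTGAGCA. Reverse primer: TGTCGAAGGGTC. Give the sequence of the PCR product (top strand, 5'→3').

5'-ATGGGAGACGTGAGCACATAACGCACACGATCGCAAGATCACTGCGACCCTTCGACA-3'

Scanning the template, ATGGGAGACGTGAGCA occurs at positions 3–18; this primer anneals to the bottom strand there with its 3' end pointing downstream.
Reverse complement of the reverse primer: GACCCTTCGACA. This occurs on the top strand at positions 48–59.
The product is the template from position 3 through 59 (57 bp).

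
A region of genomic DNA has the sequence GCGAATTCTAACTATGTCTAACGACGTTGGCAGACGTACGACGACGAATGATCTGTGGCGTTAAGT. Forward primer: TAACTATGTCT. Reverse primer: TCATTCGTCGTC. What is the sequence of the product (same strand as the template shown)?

The forward primer matches the template at positions 9–19.
The reverse primer's reverse complement is GACGACGAATGA, which matches the template at positions 40–51.
The product is the template from position 9 through 51 (43 bp).

5'-TAACTATGTCTAACGACGTTGGCAGACGTACGACGACGAATGA-3'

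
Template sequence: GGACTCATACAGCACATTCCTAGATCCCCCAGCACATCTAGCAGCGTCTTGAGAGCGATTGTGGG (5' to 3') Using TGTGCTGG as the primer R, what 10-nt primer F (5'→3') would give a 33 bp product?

The reverse primer's reverse complement CCAGCACA matches the template at positions 29–36, so the product ends at position 36.
A 33 bp product then starts at position 36 − 33 + 1 = 4.
The forward primer is identical to the top strand there: CTCATACAGC.

5'-CTCATACAGC-3'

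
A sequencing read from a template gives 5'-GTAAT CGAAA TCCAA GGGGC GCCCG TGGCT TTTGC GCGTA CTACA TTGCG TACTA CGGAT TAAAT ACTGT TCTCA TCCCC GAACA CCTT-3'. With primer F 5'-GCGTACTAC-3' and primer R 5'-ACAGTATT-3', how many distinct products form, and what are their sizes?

The forward primer GCGTACTAC matches the top strand at positions 36–44, 48–56.
The reverse primer's reverse complement is AATACTGT, matching at positions 63–70.
Each forward site pairs with the reverse site to give a product ending at position 70: sizes 35, 23 bp.

Two products: 35 bp, 23 bp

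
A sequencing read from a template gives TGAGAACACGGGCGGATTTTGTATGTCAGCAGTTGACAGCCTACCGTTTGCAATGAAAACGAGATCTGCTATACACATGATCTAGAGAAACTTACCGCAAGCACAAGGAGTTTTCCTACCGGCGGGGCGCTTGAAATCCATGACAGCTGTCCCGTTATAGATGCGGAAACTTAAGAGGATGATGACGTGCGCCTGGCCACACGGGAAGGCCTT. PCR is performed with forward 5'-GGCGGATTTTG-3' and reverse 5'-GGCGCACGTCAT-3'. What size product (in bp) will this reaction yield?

183 bp

Scanning the template, GGCGGATTTTG occurs at positions 11–21; this primer anneals to the bottom strand there with its 3' end pointing downstream.
Taking the reverse complement of GGCGCACGTCAT gives ATGACGTGCGCC, found at positions 182–193 on the template; the primer anneals here to the top strand with its 3' end pointing upstream.
Amplicon spans positions 11–193: 183 bp.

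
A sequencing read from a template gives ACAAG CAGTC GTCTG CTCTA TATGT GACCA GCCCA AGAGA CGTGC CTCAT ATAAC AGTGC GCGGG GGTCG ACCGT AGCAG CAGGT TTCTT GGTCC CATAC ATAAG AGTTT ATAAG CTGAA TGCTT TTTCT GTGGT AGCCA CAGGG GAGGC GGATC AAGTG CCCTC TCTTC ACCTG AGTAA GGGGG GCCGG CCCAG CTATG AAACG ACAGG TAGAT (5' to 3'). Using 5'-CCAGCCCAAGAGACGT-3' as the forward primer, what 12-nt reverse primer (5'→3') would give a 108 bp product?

The forward primer binds at positions 28–43, so a 108 bp product ends at position 28 + 108 − 1 = 135.
The reverse primer anneals to the top strand over positions 124–135, i.e. to TTTTTCTGTGGT.
Its sequence written 5'→3' is the reverse complement: ACCACAGAAAAA.

5'-ACCACAGAAAAA-3'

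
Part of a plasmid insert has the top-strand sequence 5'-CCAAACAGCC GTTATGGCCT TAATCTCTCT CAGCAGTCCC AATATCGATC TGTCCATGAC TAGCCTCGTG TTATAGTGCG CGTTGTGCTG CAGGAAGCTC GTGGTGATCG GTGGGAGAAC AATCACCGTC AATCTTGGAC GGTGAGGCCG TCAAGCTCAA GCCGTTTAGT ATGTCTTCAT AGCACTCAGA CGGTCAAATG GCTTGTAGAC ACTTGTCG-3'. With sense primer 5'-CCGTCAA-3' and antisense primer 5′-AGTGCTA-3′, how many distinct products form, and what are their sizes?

The forward primer CCGTCAA matches the top strand at positions 126–132, 148–154.
The reverse primer's reverse complement is TAGCACT, matching at positions 180–186.
Each forward site pairs with the reverse site to give a product ending at position 186: sizes 61, 39 bp.

Two products: 61 bp, 39 bp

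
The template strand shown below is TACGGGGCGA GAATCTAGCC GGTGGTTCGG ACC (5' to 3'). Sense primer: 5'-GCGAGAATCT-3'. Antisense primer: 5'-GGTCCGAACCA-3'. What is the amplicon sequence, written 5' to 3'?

5'-GCGAGAATCTAGCCGGTGGTTCGGACC-3'

Scanning the template, GCGAGAATCT occurs at positions 7–16; this primer anneals to the bottom strand there with its 3' end pointing downstream.
The reverse primer's reverse complement is TGGTTCGGACC, which matches the template at positions 23–33.
The product is the template from position 7 through 33 (27 bp).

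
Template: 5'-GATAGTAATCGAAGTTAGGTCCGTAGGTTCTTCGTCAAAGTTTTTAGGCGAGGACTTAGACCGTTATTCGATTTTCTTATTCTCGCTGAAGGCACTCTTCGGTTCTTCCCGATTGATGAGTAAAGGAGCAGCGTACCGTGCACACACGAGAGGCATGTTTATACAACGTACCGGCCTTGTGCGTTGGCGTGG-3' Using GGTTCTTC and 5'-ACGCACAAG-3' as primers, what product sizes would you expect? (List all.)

159 bp, 84 bp

The forward primer GGTTCTTC matches the top strand at positions 26–33, 101–108.
The reverse primer's reverse complement is CTTGTGCGT, matching at positions 176–184.
Each forward site pairs with the reverse site to give a product ending at position 184: sizes 159, 84 bp.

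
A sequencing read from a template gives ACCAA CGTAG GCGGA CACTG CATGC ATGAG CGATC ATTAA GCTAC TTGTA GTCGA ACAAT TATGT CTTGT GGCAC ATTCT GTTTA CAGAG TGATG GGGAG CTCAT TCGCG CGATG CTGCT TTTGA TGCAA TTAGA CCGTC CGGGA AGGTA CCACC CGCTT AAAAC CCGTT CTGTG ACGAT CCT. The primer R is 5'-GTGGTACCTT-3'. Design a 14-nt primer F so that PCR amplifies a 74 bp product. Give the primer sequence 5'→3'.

The reverse primer's reverse complement AAGGTACCAC matches the template at positions 145–154, so the product ends at position 154.
A 74 bp product then starts at position 154 − 74 + 1 = 81.
The forward primer is identical to the top strand there: GTTTACAGAGTGAT.

5'-GTTTACAGAGTGAT-3'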